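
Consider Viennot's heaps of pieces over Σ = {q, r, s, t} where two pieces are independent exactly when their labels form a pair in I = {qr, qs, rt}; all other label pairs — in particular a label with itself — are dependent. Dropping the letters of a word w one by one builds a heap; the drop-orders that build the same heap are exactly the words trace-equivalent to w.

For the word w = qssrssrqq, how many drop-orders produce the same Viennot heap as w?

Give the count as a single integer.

drop 0:q onto floor
drop 1:s onto floor
drop 2:s onto {1:s}
drop 3:r onto {2:s}
drop 4:s onto {3:r}
drop 5:s onto {4:s}
drop 6:r onto {5:s}
drop 7:q onto {0:q}
drop 8:q onto {7:q}
ground layer = {0:q, 1:s}
drop-orders for the pieces not yet dropped (sum over which currently-grounded one goes next):
  1 to go: {6} 1  {8} 1
  2 to go: {5,6} 1  {6,8} 2  {7,8} 1
  3 to go: {0,7,8} 1  {4,5,6} 1  {5,6,8} 3  {6,7,8} 3
  4 to go: {0,6,7,8} 4  {3,4,5,6} 1  {4,5,6,8} 4  {5,6,7,8} 6
  5 to go: {0,5,6,7,8} 10  {2,3,4,5,6} 1  {3,4,5,6,8} 5  {4,5,6,7,8} 10
  6 to go: {0,4,5,6,7,8} 20  {1,2,3,4,5,6} 1  {2,3,4,5,6,8} 6  {3,4,5,6,7,8} 15
  7 to go: {0,3,4,5,6,7,8} 35  {1,2,3,4,5,6,8} 7  {2,3,4,5,6,7,8} 21
  if 0:q drops first: 28 orders
  if 1:s drops first: 56 orders
heap linearizations: 84

84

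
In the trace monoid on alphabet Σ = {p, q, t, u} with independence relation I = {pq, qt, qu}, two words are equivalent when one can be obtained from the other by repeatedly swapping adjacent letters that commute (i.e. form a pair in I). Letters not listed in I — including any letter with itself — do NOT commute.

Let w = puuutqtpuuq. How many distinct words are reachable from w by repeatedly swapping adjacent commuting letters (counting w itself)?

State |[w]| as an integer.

#0=p has no predecessor
#1=u depends on [0:p]
#2=u depends on [1:u]
#3=u depends on [2:u]
#4=t depends on [3:u]
#5=q has no predecessor
#6=t depends on [4:t]
#7=p depends on [6:t]
#8=u depends on [7:p]
#9=u depends on [8:u]
#10=q depends on [5:q]
sources: [0:p, 5:q]
N(rest) = Σ N(rest − s) over sources s of rest; N(one piece) = 1:
  size 1 → [9]=1  [10]=1
  size 2 → [5,10]=1  [8,9]=1  [9,10]=2
  size 3 → [5,9,10]=3  [7,8,9]=1  [8,9,10]=3
  size 4 → [5,8,9,10]=6  [6,7,8,9]=1  [7,8,9,10]=4
  size 5 → [4,6,7,8,9]=1  [5,7,8,9,10]=10  [6,7,8,9,10]=5
  size 6 → [3,4,6,7,8,9]=1  [4,6,7,8,9,10]=6  [5,6,7,8,9,10]=15
  size 7 → [2,3,4,6,7,8,9]=1  [3,4,6,7,8,9,10]=7  [4,5,6,7,8,9,10]=21
  size 8 → [1,2,3,4,6,7,8,9]=1  [2,3,4,6,7,8,9,10]=8  [3,4,5,6,7,8,9,10]=28
  size 9 → [0,1,2,3,4,6,7,8,9]=1  [1,2,3,4,6,7,8,9,10]=9  [2,3,4,5,6,7,8,9,10]=36
  first=0(p) contributes 45
  first=5(q) contributes 10
|[w]| = 55

55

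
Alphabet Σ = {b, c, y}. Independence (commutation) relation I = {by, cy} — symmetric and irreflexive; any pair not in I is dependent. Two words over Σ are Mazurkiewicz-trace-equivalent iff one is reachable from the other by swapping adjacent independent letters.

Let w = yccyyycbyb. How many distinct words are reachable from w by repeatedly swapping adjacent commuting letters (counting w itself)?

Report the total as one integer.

252

0(y) covers ∅
1(c) covers ∅
2(c) covers 1:c
3(y) covers 0:y
4(y) covers 3:y
5(y) covers 4:y
6(c) covers 2:c
7(b) covers 6:c
8(y) covers 5:y
9(b) covers 7:b
floor of heap: 0:y, 1:c
completions by unplaced set U, small U first (add the entries for U minus each lowest piece of U):
  |U|=1: {8}:1  {9}:1
  |U|=2: {5,8}:1  {7,9}:1  {8,9}:2
  |U|=3: {4,5,8}:1  {5,8,9}:3  {6,7,9}:1  {7,8,9}:3
  |U|=4: {2,6,7,9}:1  {3,4,5,8}:1  {4,5,8,9}:4  {5,7,8,9}:6  {6,7,8,9}:4
  |U|=5: {0,3,4,5,8}:1  {1,2,6,7,9}:1  {2,6,7,8,9}:5  {3,4,5,8,9}:5  {4,5,7,8,9}:10  {5,6,7,8,9}:10
  |U|=6: {0,3,4,5,8,9}:6  {1,2,6,7,8,9}:6  {2,5,6,7,8,9}:15  {3,4,5,7,8,9}:15  {4,5,6,7,8,9}:20
  |U|=7: {0,3,4,5,7,8,9}:21  {1,2,5,6,7,8,9}:21  {2,4,5,6,7,8,9}:35  {3,4,5,6,7,8,9}:35
  |U|=8: {0,3,4,5,6,7,8,9}:56  {1,2,4,5,6,7,8,9}:56  {2,3,4,5,6,7,8,9}:70
  start at 0(y): 126
  start at 1(c): 126
sum over floor = 252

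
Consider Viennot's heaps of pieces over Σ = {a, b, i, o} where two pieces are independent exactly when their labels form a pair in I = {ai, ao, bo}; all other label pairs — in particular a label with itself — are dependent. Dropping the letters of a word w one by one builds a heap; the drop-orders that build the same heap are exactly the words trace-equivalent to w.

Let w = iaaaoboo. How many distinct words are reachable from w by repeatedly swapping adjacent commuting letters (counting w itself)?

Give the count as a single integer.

piece 0:i — minimal
piece 1:a — minimal
piece 2:a rests on {1:a}
piece 3:a rests on {2:a}
piece 4:o rests on {0:i}
piece 5:b rests on {0:i, 3:a}
piece 6:o rests on {4:o}
piece 7:o rests on {6:o}
minimal pieces: {0:i, 1:a}
ways to finish when only these pieces remain (= sum over removing one remaining piece with nothing left below it):
  1 left: {5}→1  {7}→1
  2 left: {3,5}→1  {5,7}→2  {6,7}→1
  3 left: {2,3,5}→1  {3,5,7}→3  {4,6,7}→1  {5,6,7}→3
  4 left: {1,2,3,5}→1  {2,3,5,7}→4  {3,5,6,7}→6  {4,5,6,7}→4
  5 left: {0,4,5,6,7}→4  {1,2,3,5,7}→5  {2,3,5,6,7}→10  {3,4,5,6,7}→10
  6 left: {0,3,4,5,6,7}→14  {1,2,3,5,6,7}→15  {2,3,4,5,6,7}→20
  placing 0:i first → 35 extensions
  placing 1:a first → 34 extensions
total linear extensions = 69

69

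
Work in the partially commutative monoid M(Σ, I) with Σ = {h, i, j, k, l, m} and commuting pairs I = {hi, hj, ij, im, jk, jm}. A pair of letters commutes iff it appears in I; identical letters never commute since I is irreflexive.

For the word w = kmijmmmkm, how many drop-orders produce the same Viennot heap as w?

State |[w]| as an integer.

0(k) covers ∅
1(m) covers 0:k
2(i) covers 0:k
3(j) covers ∅
4(m) covers 1:m
5(m) covers 4:m
6(m) covers 5:m
7(k) covers 2:i, 6:m
8(m) covers 7:k
floor of heap: 0:k, 3:j
completions by unplaced set U, small U first (add the entries for U minus each lowest piece of U):
  |U|=1: {3}:1  {8}:1
  |U|=2: {3,8}:2  {7,8}:1
  |U|=3: {2,7,8}:1  {3,7,8}:3  {6,7,8}:1
  |U|=4: {2,3,7,8}:4  {2,6,7,8}:2  {3,6,7,8}:4  {5,6,7,8}:1
  |U|=5: {2,3,6,7,8}:10  {2,5,6,7,8}:3  {3,5,6,7,8}:5  {4,5,6,7,8}:1
  |U|=6: {1,4,5,6,7,8}:1  {2,3,5,6,7,8}:18  {2,4,5,6,7,8}:4  {3,4,5,6,7,8}:6
  |U|=7: {1,2,4,5,6,7,8}:5  {1,3,4,5,6,7,8}:7  {2,3,4,5,6,7,8}:28
  start at 0(k): 40
  start at 3(j): 5
sum over floor = 45

45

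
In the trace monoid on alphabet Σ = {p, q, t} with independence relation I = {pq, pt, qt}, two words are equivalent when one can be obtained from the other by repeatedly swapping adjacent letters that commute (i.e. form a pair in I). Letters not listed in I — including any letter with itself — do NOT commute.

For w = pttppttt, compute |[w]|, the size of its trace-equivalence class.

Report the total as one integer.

drop 0:p onto floor
drop 1:t onto floor
drop 2:t onto {1:t}
drop 3:p onto {0:p}
drop 4:p onto {3:p}
drop 5:t onto {2:t}
drop 6:t onto {5:t}
drop 7:t onto {6:t}
ground layer = {0:p, 1:t}
drop-orders for the pieces not yet dropped (sum over which currently-grounded one goes next):
  1 to go: {4} 1  {7} 1
  2 to go: {3,4} 1  {4,7} 2  {6,7} 1
  3 to go: {0,3,4} 1  {3,4,7} 3  {4,6,7} 3  {5,6,7} 1
  4 to go: {0,3,4,7} 4  {2,5,6,7} 1  {3,4,6,7} 6  {4,5,6,7} 4
  5 to go: {0,3,4,6,7} 10  {1,2,5,6,7} 1  {2,4,5,6,7} 5  {3,4,5,6,7} 10
  6 to go: {0,3,4,5,6,7} 20  {1,2,4,5,6,7} 6  {2,3,4,5,6,7} 15
  if 0:p drops first: 21 orders
  if 1:t drops first: 35 orders
heap linearizations: 56

56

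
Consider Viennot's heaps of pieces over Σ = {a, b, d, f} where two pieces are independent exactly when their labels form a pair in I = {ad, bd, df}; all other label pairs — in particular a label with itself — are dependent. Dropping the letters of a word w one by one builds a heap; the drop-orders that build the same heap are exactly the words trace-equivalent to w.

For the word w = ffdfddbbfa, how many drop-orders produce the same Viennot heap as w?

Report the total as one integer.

120

0(f) covers ∅
1(f) covers 0:f
2(d) covers ∅
3(f) covers 1:f
4(d) covers 2:d
5(d) covers 4:d
6(b) covers 3:f
7(b) covers 6:b
8(f) covers 7:b
9(a) covers 8:f
floor of heap: 0:f, 2:d
completions by unplaced set U, small U first (add the entries for U minus each lowest piece of U):
  |U|=1: {5}:1  {9}:1
  |U|=2: {4,5}:1  {5,9}:2  {8,9}:1
  |U|=3: {2,4,5}:1  {4,5,9}:3  {5,8,9}:3  {7,8,9}:1
  |U|=4: {2,4,5,9}:4  {4,5,8,9}:6  {5,7,8,9}:4  {6,7,8,9}:1
  |U|=5: {2,4,5,8,9}:10  {3,6,7,8,9}:1  {4,5,7,8,9}:10  {5,6,7,8,9}:5
  |U|=6: {1,3,6,7,8,9}:1  {2,4,5,7,8,9}:20  {3,5,6,7,8,9}:6  {4,5,6,7,8,9}:15
  |U|=7: {0,1,3,6,7,8,9}:1  {1,3,5,6,7,8,9}:7  {2,4,5,6,7,8,9}:35  {3,4,5,6,7,8,9}:21
  |U|=8: {0,1,3,5,6,7,8,9}:8  {1,3,4,5,6,7,8,9}:28  {2,3,4,5,6,7,8,9}:56
  start at 0(f): 84
  start at 2(d): 36
sum over floor = 120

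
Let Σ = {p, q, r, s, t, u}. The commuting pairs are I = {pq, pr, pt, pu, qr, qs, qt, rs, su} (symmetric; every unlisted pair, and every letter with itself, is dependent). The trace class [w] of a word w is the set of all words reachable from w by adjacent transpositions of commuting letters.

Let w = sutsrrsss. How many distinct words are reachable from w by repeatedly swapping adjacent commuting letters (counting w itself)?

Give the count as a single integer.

#0=s has no predecessor
#1=u has no predecessor
#2=t depends on [0:s, 1:u]
#3=s depends on [2:t]
#4=r depends on [2:t]
#5=r depends on [4:r]
#6=s depends on [3:s]
#7=s depends on [6:s]
#8=s depends on [7:s]
sources: [0:s, 1:u]
N(rest) = Σ N(rest − s) over sources s of rest; N(one piece) = 1:
  size 1 → [5]=1  [8]=1
  size 2 → [4,5]=1  [5,8]=2  [7,8]=1
  size 3 → [4,5,8]=3  [5,7,8]=3  [6,7,8]=1
  size 4 → [3,6,7,8]=1  [4,5,7,8]=6  [5,6,7,8]=4
  size 5 → [3,5,6,7,8]=5  [4,5,6,7,8]=10
  size 6 → [3,4,5,6,7,8]=15
  size 7 → [2,3,4,5,6,7,8]=15
  first=0(s) contributes 15
  first=1(u) contributes 15
|[w]| = 30

30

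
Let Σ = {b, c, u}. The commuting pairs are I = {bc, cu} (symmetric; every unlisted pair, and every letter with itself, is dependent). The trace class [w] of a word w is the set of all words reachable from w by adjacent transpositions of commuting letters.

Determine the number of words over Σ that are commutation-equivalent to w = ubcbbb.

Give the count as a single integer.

6

piece 0:u — minimal
piece 1:b rests on {0:u}
piece 2:c — minimal
piece 3:b rests on {1:b}
piece 4:b rests on {3:b}
piece 5:b rests on {4:b}
minimal pieces: {0:u, 2:c}
ways to finish when only these pieces remain (= sum over removing one remaining piece with nothing left below it):
  1 left: {2}→1  {5}→1
  2 left: {2,5}→2  {4,5}→1
  3 left: {2,4,5}→3  {3,4,5}→1
  4 left: {1,3,4,5}→1  {2,3,4,5}→4
  placing 0:u first → 5 extensions
  placing 2:c first → 1 extensions
total linear extensions = 6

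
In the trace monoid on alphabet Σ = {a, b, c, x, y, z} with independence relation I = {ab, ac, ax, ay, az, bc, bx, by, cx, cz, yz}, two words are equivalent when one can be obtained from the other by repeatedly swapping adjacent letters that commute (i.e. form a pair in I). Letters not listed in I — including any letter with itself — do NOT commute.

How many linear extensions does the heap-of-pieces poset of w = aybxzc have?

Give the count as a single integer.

66

0(a) covers ∅
1(y) covers ∅
2(b) covers ∅
3(x) covers 1:y
4(z) covers 2:b, 3:x
5(c) covers 1:y
floor of heap: 0:a, 1:y, 2:b
completions by unplaced set U, small U first (add the entries for U minus each lowest piece of U):
  |U|=1: {0}:1  {4}:1  {5}:1
  |U|=2: {0,4}:2  {0,5}:2  {2,4}:1  {3,4}:1  {4,5}:2
  |U|=3: {0,2,4}:3  {0,3,4}:3  {0,4,5}:6  {2,3,4}:2  {2,4,5}:3  {3,4,5}:3
  |U|=4: {0,2,3,4}:8  {0,2,4,5}:12  {0,3,4,5}:12  {1,3,4,5}:3  {2,3,4,5}:8
  start at 0(a): 11
  start at 1(y): 40
  start at 2(b): 15
sum over floor = 66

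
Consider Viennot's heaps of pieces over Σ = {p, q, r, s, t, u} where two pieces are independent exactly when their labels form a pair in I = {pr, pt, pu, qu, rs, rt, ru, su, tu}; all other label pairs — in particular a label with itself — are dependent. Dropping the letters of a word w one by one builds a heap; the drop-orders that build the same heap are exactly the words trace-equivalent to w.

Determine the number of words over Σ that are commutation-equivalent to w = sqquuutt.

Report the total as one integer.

drop 0:s onto floor
drop 1:q onto {0:s}
drop 2:q onto {1:q}
drop 3:u onto floor
drop 4:u onto {3:u}
drop 5:u onto {4:u}
drop 6:t onto {2:q}
drop 7:t onto {6:t}
ground layer = {0:s, 3:u}
drop-orders for the pieces not yet dropped (sum over which currently-grounded one goes next):
  1 to go: {5} 1  {7} 1
  2 to go: {4,5} 1  {5,7} 2  {6,7} 1
  3 to go: {2,6,7} 1  {3,4,5} 1  {4,5,7} 3  {5,6,7} 3
  4 to go: {1,2,6,7} 1  {2,5,6,7} 4  {3,4,5,7} 4  {4,5,6,7} 6
  5 to go: {0,1,2,6,7} 1  {1,2,5,6,7} 5  {2,4,5,6,7} 10  {3,4,5,6,7} 10
  6 to go: {0,1,2,5,6,7} 6  {1,2,4,5,6,7} 15  {2,3,4,5,6,7} 20
  if 0:s drops first: 35 orders
  if 3:u drops first: 21 orders
heap linearizations: 56

56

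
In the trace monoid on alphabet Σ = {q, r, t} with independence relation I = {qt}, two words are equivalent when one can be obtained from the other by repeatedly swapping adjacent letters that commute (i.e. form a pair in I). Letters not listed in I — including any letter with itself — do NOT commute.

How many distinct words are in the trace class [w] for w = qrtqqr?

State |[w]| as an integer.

3

#0=q has no predecessor
#1=r depends on [0:q]
#2=t depends on [1:r]
#3=q depends on [1:r]
#4=q depends on [3:q]
#5=r depends on [2:t, 4:q]
sources: [0:q]
N(rest) = Σ N(rest − s) over sources s of rest; N(one piece) = 1:
  size 1 → [5]=1
  size 2 → [2,5]=1  [4,5]=1
  size 3 → [2,4,5]=2  [3,4,5]=1
  size 4 → [2,3,4,5]=3
  first=0(q) contributes 3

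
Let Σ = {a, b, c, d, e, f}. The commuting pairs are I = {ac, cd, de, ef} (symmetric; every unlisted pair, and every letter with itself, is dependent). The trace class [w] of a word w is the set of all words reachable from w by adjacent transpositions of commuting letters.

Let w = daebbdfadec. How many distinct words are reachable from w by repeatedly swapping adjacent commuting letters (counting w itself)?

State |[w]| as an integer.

0(d) covers ∅
1(a) covers 0:d
2(e) covers 1:a
3(b) covers 2:e
4(b) covers 3:b
5(d) covers 4:b
6(f) covers 5:d
7(a) covers 6:f
8(d) covers 7:a
9(e) covers 7:a
10(c) covers 9:e
floor of heap: 0:d
completions by unplaced set U, small U first (add the entries for U minus each lowest piece of U):
  |U|=1: {8}:1  {10}:1
  |U|=2: {8,10}:2  {9,10}:1
  |U|=3: {8,9,10}:3
  |U|=4: {7,8,9,10}:3
  |U|=5: {6,7,8,9,10}:3
  |U|=6: {5,6,7,8,9,10}:3
  |U|=7: {4,5,6,7,8,9,10}:3
  |U|=8: {3,4,5,6,7,8,9,10}:3
  |U|=9: {2,3,4,5,6,7,8,9,10}:3
  start at 0(d): 3

3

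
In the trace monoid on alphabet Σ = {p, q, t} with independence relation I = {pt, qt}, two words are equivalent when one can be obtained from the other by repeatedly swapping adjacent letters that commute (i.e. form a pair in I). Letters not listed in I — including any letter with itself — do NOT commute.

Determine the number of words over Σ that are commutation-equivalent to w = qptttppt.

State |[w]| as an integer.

70

drop 0:q onto floor
drop 1:p onto {0:q}
drop 2:t onto floor
drop 3:t onto {2:t}
drop 4:t onto {3:t}
drop 5:p onto {1:p}
drop 6:p onto {5:p}
drop 7:t onto {4:t}
ground layer = {0:q, 2:t}
drop-orders for the pieces not yet dropped (sum over which currently-grounded one goes next):
  1 to go: {6} 1  {7} 1
  2 to go: {4,7} 1  {5,6} 1  {6,7} 2
  3 to go: {1,5,6} 1  {3,4,7} 1  {4,6,7} 3  {5,6,7} 3
  4 to go: {0,1,5,6} 1  {1,5,6,7} 4  {2,3,4,7} 1  {3,4,6,7} 4  {4,5,6,7} 6
  5 to go: {0,1,5,6,7} 5  {1,4,5,6,7} 10  {2,3,4,6,7} 5  {3,4,5,6,7} 10
  6 to go: {0,1,4,5,6,7} 15  {1,3,4,5,6,7} 20  {2,3,4,5,6,7} 15
  if 0:q drops first: 35 orders
  if 2:t drops first: 35 orders
heap linearizations: 70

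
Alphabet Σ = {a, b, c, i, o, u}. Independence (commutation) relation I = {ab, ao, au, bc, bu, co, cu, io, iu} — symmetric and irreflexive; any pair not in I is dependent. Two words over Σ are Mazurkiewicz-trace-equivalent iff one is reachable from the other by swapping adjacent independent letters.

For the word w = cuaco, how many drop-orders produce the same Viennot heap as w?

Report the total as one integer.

10

piece 0:c — minimal
piece 1:u — minimal
piece 2:a rests on {0:c}
piece 3:c rests on {2:a}
piece 4:o rests on {1:u}
minimal pieces: {0:c, 1:u}
ways to finish when only these pieces remain (= sum over removing one remaining piece with nothing left below it):
  1 left: {3}→1  {4}→1
  2 left: {1,4}→1  {2,3}→1  {3,4}→2
  3 left: {0,2,3}→1  {1,3,4}→3  {2,3,4}→3
  placing 0:c first → 6 extensions
  placing 1:u first → 4 extensions
total linear extensions = 10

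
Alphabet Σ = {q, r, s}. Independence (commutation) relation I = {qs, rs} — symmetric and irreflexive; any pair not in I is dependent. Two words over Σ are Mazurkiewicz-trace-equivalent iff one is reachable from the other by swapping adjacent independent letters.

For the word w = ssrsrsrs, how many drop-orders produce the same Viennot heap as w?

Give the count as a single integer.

0(s) covers ∅
1(s) covers 0:s
2(r) covers ∅
3(s) covers 1:s
4(r) covers 2:r
5(s) covers 3:s
6(r) covers 4:r
7(s) covers 5:s
floor of heap: 0:s, 2:r
completions by unplaced set U, small U first (add the entries for U minus each lowest piece of U):
  |U|=1: {6}:1  {7}:1
  |U|=2: {4,6}:1  {5,7}:1  {6,7}:2
  |U|=3: {2,4,6}:1  {3,5,7}:1  {4,6,7}:3  {5,6,7}:3
  |U|=4: {1,3,5,7}:1  {2,4,6,7}:4  {3,5,6,7}:4  {4,5,6,7}:6
  |U|=5: {0,1,3,5,7}:1  {1,3,5,6,7}:5  {2,4,5,6,7}:10  {3,4,5,6,7}:10
  |U|=6: {0,1,3,5,6,7}:6  {1,3,4,5,6,7}:15  {2,3,4,5,6,7}:20
  start at 0(s): 35
  start at 2(r): 21
sum over floor = 56

56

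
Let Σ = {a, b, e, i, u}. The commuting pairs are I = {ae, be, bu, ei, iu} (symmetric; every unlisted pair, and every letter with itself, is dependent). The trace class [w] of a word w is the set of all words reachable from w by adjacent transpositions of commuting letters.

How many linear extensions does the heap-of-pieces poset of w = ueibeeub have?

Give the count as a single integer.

56

piece 0:u — minimal
piece 1:e rests on {0:u}
piece 2:i — minimal
piece 3:b rests on {2:i}
piece 4:e rests on {1:e}
piece 5:e rests on {4:e}
piece 6:u rests on {5:e}
piece 7:b rests on {3:b}
minimal pieces: {0:u, 2:i}
ways to finish when only these pieces remain (= sum over removing one remaining piece with nothing left below it):
  1 left: {6}→1  {7}→1
  2 left: {3,7}→1  {5,6}→1  {6,7}→2
  3 left: {2,3,7}→1  {3,6,7}→3  {4,5,6}→1  {5,6,7}→3
  4 left: {1,4,5,6}→1  {2,3,6,7}→4  {3,5,6,7}→6  {4,5,6,7}→4
  5 left: {0,1,4,5,6}→1  {1,4,5,6,7}→5  {2,3,5,6,7}→10  {3,4,5,6,7}→10
  6 left: {0,1,4,5,6,7}→6  {1,3,4,5,6,7}→15  {2,3,4,5,6,7}→20
  placing 0:u first → 35 extensions
  placing 2:i first → 21 extensions
total linear extensions = 56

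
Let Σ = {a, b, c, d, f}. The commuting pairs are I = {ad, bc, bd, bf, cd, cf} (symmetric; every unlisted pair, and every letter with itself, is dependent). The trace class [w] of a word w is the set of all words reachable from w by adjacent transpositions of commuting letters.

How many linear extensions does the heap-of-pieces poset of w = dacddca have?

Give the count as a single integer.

35

piece 0:d — minimal
piece 1:a — minimal
piece 2:c rests on {1:a}
piece 3:d rests on {0:d}
piece 4:d rests on {3:d}
piece 5:c rests on {2:c}
piece 6:a rests on {5:c}
minimal pieces: {0:d, 1:a}
ways to finish when only these pieces remain (= sum over removing one remaining piece with nothing left below it):
  1 left: {4}→1  {6}→1
  2 left: {3,4}→1  {4,6}→2  {5,6}→1
  3 left: {0,3,4}→1  {2,5,6}→1  {3,4,6}→3  {4,5,6}→3
  4 left: {0,3,4,6}→4  {1,2,5,6}→1  {2,4,5,6}→4  {3,4,5,6}→6
  5 left: {0,3,4,5,6}→10  {1,2,4,5,6}→5  {2,3,4,5,6}→10
  placing 0:d first → 15 extensions
  placing 1:a first → 20 extensions
total linear extensions = 35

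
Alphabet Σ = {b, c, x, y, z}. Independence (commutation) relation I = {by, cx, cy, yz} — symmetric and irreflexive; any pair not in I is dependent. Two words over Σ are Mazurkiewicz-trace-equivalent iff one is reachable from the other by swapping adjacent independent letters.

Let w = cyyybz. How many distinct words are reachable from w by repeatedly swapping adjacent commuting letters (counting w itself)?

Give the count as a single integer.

#0=c has no predecessor
#1=y has no predecessor
#2=y depends on [1:y]
#3=y depends on [2:y]
#4=b depends on [0:c]
#5=z depends on [4:b]
sources: [0:c, 1:y]
N(rest) = Σ N(rest − s) over sources s of rest; N(one piece) = 1:
  size 1 → [3]=1  [5]=1
  size 2 → [2,3]=1  [3,5]=2  [4,5]=1
  size 3 → [0,4,5]=1  [1,2,3]=1  [2,3,5]=3  [3,4,5]=3
  size 4 → [0,3,4,5]=4  [1,2,3,5]=4  [2,3,4,5]=6
  first=0(c) contributes 10
  first=1(y) contributes 10
|[w]| = 20

20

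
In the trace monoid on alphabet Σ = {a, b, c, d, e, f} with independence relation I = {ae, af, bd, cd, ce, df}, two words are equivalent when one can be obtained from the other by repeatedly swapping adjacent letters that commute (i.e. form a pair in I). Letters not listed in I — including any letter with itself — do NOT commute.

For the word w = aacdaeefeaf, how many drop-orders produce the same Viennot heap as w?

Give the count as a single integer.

67

drop 0:a onto floor
drop 1:a onto {0:a}
drop 2:c onto {1:a}
drop 3:d onto {1:a}
drop 4:a onto {2:c, 3:d}
drop 5:e onto {3:d}
drop 6:e onto {5:e}
drop 7:f onto {2:c, 6:e}
drop 8:e onto {7:f}
drop 9:a onto {4:a}
drop 10:f onto {8:e}
ground layer = {0:a}
drop-orders for the pieces not yet dropped (sum over which currently-grounded one goes next):
  1 to go: {9} 1  {10} 1
  2 to go: {4,9} 1  {8,10} 1  {9,10} 2
  3 to go: {4,9,10} 3  {7,8,10} 1  {8,9,10} 3
  4 to go: {4,8,9,10} 6  {6,7,8,10} 1  {7,8,9,10} 4
  5 to go: {4,7,8,9,10} 10  {5,6,7,8,10} 1  {6,7,8,9,10} 5
  6 to go: {2,4,7,8,9,10} 10  {4,6,7,8,9,10} 15  {5,6,7,8,9,10} 6
  7 to go: {2,4,6,7,8,9,10} 25  {4,5,6,7,8,9,10} 21
  8 to go: {2,4,5,6,7,8,9,10} 46  {3,4,5,6,7,8,9,10} 21
  9 to go: {2,3,4,5,6,7,8,9,10} 67
  if 0:a drops first: 67 orders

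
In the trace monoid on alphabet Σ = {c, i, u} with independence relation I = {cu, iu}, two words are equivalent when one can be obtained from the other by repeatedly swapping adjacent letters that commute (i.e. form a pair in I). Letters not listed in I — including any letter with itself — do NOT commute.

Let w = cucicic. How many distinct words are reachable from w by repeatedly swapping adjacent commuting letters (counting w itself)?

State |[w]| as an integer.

7

piece 0:c — minimal
piece 1:u — minimal
piece 2:c rests on {0:c}
piece 3:i rests on {2:c}
piece 4:c rests on {3:i}
piece 5:i rests on {4:c}
piece 6:c rests on {5:i}
minimal pieces: {0:c, 1:u}
ways to finish when only these pieces remain (= sum over removing one remaining piece with nothing left below it):
  1 left: {1}→1  {6}→1
  2 left: {1,6}→2  {5,6}→1
  3 left: {1,5,6}→3  {4,5,6}→1
  4 left: {1,4,5,6}→4  {3,4,5,6}→1
  5 left: {1,3,4,5,6}→5  {2,3,4,5,6}→1
  placing 0:c first → 6 extensions
  placing 1:u first → 1 extensions
total linear extensions = 7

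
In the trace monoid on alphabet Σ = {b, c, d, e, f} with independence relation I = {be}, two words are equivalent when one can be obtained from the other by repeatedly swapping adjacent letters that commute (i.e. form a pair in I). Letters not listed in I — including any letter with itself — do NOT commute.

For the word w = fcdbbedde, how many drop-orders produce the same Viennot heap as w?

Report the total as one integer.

3

drop 0:f onto floor
drop 1:c onto {0:f}
drop 2:d onto {1:c}
drop 3:b onto {2:d}
drop 4:b onto {3:b}
drop 5:e onto {2:d}
drop 6:d onto {4:b, 5:e}
drop 7:d onto {6:d}
drop 8:e onto {7:d}
ground layer = {0:f}
drop-orders for the pieces not yet dropped (sum over which currently-grounded one goes next):
  1 to go: {8} 1
  2 to go: {7,8} 1
  3 to go: {6,7,8} 1
  4 to go: {4,6,7,8} 1  {5,6,7,8} 1
  5 to go: {3,4,6,7,8} 1  {4,5,6,7,8} 2
  6 to go: {3,4,5,6,7,8} 3
  7 to go: {2,3,4,5,6,7,8} 3
  if 0:f drops first: 3 orders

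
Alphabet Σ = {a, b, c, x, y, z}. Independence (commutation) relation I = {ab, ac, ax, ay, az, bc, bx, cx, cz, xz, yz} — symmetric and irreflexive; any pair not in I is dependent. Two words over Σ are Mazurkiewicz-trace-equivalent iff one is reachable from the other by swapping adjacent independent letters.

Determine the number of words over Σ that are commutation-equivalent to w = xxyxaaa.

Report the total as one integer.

drop 0:x onto floor
drop 1:x onto {0:x}
drop 2:y onto {1:x}
drop 3:x onto {2:y}
drop 4:a onto floor
drop 5:a onto {4:a}
drop 6:a onto {5:a}
ground layer = {0:x, 4:a}
drop-orders for the pieces not yet dropped (sum over which currently-grounded one goes next):
  1 to go: {3} 1  {6} 1
  2 to go: {2,3} 1  {3,6} 2  {5,6} 1
  3 to go: {1,2,3} 1  {2,3,6} 3  {3,5,6} 3  {4,5,6} 1
  4 to go: {0,1,2,3} 1  {1,2,3,6} 4  {2,3,5,6} 6  {3,4,5,6} 4
  5 to go: {0,1,2,3,6} 5  {1,2,3,5,6} 10  {2,3,4,5,6} 10
  if 0:x drops first: 20 orders
  if 4:a drops first: 15 orders
heap linearizations: 35

35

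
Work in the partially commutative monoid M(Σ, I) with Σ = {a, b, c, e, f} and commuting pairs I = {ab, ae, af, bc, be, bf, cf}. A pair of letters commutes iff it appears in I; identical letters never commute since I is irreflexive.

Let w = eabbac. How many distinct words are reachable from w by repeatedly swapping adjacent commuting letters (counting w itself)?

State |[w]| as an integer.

45

0(e) covers ∅
1(a) covers ∅
2(b) covers ∅
3(b) covers 2:b
4(a) covers 1:a
5(c) covers 0:e, 4:a
floor of heap: 0:e, 1:a, 2:b
completions by unplaced set U, small U first (add the entries for U minus each lowest piece of U):
  |U|=1: {3}:1  {5}:1
  |U|=2: {0,5}:1  {2,3}:1  {3,5}:2  {4,5}:1
  |U|=3: {0,3,5}:3  {0,4,5}:2  {1,4,5}:1  {2,3,5}:3  {3,4,5}:3
  |U|=4: {0,1,4,5}:3  {0,2,3,5}:6  {0,3,4,5}:8  {1,3,4,5}:4  {2,3,4,5}:6
  start at 0(e): 10
  start at 1(a): 20
  start at 2(b): 15
sum over floor = 45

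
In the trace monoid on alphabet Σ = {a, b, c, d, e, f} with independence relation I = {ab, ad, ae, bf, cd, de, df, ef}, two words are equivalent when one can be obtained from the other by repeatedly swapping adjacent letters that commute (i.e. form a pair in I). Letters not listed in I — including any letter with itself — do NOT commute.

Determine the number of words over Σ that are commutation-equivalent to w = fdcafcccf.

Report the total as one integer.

9

piece 0:f — minimal
piece 1:d — minimal
piece 2:c rests on {0:f}
piece 3:a rests on {2:c}
piece 4:f rests on {3:a}
piece 5:c rests on {4:f}
piece 6:c rests on {5:c}
piece 7:c rests on {6:c}
piece 8:f rests on {7:c}
minimal pieces: {0:f, 1:d}
ways to finish when only these pieces remain (= sum over removing one remaining piece with nothing left below it):
  1 left: {1}→1  {8}→1
  2 left: {1,8}→2  {7,8}→1
  3 left: {1,7,8}→3  {6,7,8}→1
  4 left: {1,6,7,8}→4  {5,6,7,8}→1
  5 left: {1,5,6,7,8}→5  {4,5,6,7,8}→1
  6 left: {1,4,5,6,7,8}→6  {3,4,5,6,7,8}→1
  7 left: {1,3,4,5,6,7,8}→7  {2,3,4,5,6,7,8}→1
  placing 0:f first → 8 extensions
  placing 1:d first → 1 extensions
total linear extensions = 9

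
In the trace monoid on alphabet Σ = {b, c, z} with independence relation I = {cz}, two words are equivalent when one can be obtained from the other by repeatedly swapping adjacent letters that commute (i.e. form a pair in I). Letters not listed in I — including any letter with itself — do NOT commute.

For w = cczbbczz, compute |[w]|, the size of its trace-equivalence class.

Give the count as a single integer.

0(c) covers ∅
1(c) covers 0:c
2(z) covers ∅
3(b) covers 1:c, 2:z
4(b) covers 3:b
5(c) covers 4:b
6(z) covers 4:b
7(z) covers 6:z
floor of heap: 0:c, 2:z
completions by unplaced set U, small U first (add the entries for U minus each lowest piece of U):
  |U|=1: {5}:1  {7}:1
  |U|=2: {5,7}:2  {6,7}:1
  |U|=3: {5,6,7}:3
  |U|=4: {4,5,6,7}:3
  |U|=5: {3,4,5,6,7}:3
  |U|=6: {1,3,4,5,6,7}:3  {2,3,4,5,6,7}:3
  start at 0(c): 6
  start at 2(z): 3
sum over floor = 9

9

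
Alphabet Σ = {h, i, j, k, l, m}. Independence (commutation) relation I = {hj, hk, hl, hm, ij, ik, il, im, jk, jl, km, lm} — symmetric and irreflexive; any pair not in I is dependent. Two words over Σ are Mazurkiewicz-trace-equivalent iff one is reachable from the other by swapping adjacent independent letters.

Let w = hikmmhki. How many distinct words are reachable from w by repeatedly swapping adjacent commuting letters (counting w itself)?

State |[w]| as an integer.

420

piece 0:h — minimal
piece 1:i rests on {0:h}
piece 2:k — minimal
piece 3:m — minimal
piece 4:m rests on {3:m}
piece 5:h rests on {1:i}
piece 6:k rests on {2:k}
piece 7:i rests on {5:h}
minimal pieces: {0:h, 2:k, 3:m}
ways to finish when only these pieces remain (= sum over removing one remaining piece with nothing left below it):
  1 left: {4}→1  {6}→1  {7}→1
  2 left: {2,6}→1  {3,4}→1  {4,6}→2  {4,7}→2  {5,7}→1  {6,7}→2
  3 left: {1,5,7}→1  {2,4,6}→3  {2,6,7}→3  {3,4,6}→3  {3,4,7}→3  {4,5,7}→3  {4,6,7}→6  {5,6,7}→3
  4 left: {0,1,5,7}→1  {1,4,5,7}→4  {1,5,6,7}→4  {2,3,4,6}→6  {2,4,6,7}→12  {2,5,6,7}→6  {3,4,5,7}→6  {3,4,6,7}→12  {4,5,6,7}→12
  5 left: {0,1,4,5,7}→5  {0,1,5,6,7}→5  {1,2,5,6,7}→10  {1,3,4,5,7}→10  {1,4,5,6,7}→20  {2,3,4,6,7}→30  {2,4,5,6,7}→30  {3,4,5,6,7}→30
  6 left: {0,1,2,5,6,7}→15  {0,1,3,4,5,7}→15  {0,1,4,5,6,7}→30  {1,2,4,5,6,7}→60  {1,3,4,5,6,7}→60  {2,3,4,5,6,7}→90
  placing 0:h first → 210 extensions
  placing 2:k first → 105 extensions
  placing 3:m first → 105 extensions
total linear extensions = 420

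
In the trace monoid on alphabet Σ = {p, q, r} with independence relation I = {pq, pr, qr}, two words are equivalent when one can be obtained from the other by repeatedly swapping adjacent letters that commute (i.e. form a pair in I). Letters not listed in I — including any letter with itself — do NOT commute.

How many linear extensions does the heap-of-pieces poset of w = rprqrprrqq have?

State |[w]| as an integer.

2520

0(r) covers ∅
1(p) covers ∅
2(r) covers 0:r
3(q) covers ∅
4(r) covers 2:r
5(p) covers 1:p
6(r) covers 4:r
7(r) covers 6:r
8(q) covers 3:q
9(q) covers 8:q
floor of heap: 0:r, 1:p, 3:q
completions by unplaced set U, small U first (add the entries for U minus each lowest piece of U):
  |U|=1: {5}:1  {7}:1  {9}:1
  |U|=2: {1,5}:1  {5,7}:2  {5,9}:2  {6,7}:1  {7,9}:2  {8,9}:1
  |U|=3: {1,5,7}:3  {1,5,9}:3  {3,8,9}:1  {4,6,7}:1  {5,6,7}:3  {5,7,9}:6  {5,8,9}:3  {6,7,9}:3  {7,8,9}:3
  |U|=4: {1,5,6,7}:6  {1,5,7,9}:12  {1,5,8,9}:6  {2,4,6,7}:1  {3,5,8,9}:4  {3,7,8,9}:4  {4,5,6,7}:4  {4,6,7,9}:4  {5,6,7,9}:12  {5,7,8,9}:12  {6,7,8,9}:6
  |U|=5: {0,2,4,6,7}:1  {1,3,5,8,9}:10  {1,4,5,6,7}:10  {1,5,6,7,9}:30  {1,5,7,8,9}:30  {2,4,5,6,7}:5  {2,4,6,7,9}:5  {3,5,7,8,9}:20  {3,6,7,8,9}:10  {4,5,6,7,9}:20  {4,6,7,8,9}:10  {5,6,7,8,9}:30
  |U|=6: {0,2,4,5,6,7}:6  {0,2,4,6,7,9}:6  {1,2,4,5,6,7}:15  {1,3,5,7,8,9}:60  {1,4,5,6,7,9}:60  {1,5,6,7,8,9}:90  {2,4,5,6,7,9}:30  {2,4,6,7,8,9}:15  {3,4,6,7,8,9}:20  {3,5,6,7,8,9}:60  {4,5,6,7,8,9}:60
  |U|=7: {0,1,2,4,5,6,7}:21  {0,2,4,5,6,7,9}:42  {0,2,4,6,7,8,9}:21  {1,2,4,5,6,7,9}:105  {1,3,5,6,7,8,9}:210  {1,4,5,6,7,8,9}:210  {2,3,4,6,7,8,9}:35  {2,4,5,6,7,8,9}:105  {3,4,5,6,7,8,9}:140
  |U|=8: {0,1,2,4,5,6,7,9}:168  {0,2,3,4,6,7,8,9}:56  {0,2,4,5,6,7,8,9}:168  {1,2,4,5,6,7,8,9}:420  {1,3,4,5,6,7,8,9}:560  {2,3,4,5,6,7,8,9}:280
  start at 0(r): 1260
  start at 1(p): 504
  start at 3(q): 756
sum over floor = 2520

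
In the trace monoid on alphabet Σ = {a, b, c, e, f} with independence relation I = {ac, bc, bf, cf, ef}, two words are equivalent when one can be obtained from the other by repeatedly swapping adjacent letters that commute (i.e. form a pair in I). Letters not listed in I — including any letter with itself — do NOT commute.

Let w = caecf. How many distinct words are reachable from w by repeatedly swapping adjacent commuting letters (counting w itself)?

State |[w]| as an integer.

0(c) covers ∅
1(a) covers ∅
2(e) covers 0:c, 1:a
3(c) covers 2:e
4(f) covers 1:a
floor of heap: 0:c, 1:a
completions by unplaced set U, small U first (add the entries for U minus each lowest piece of U):
  |U|=1: {3}:1  {4}:1
  |U|=2: {2,3}:1  {3,4}:2
  |U|=3: {0,2,3}:1  {2,3,4}:3
  start at 0(c): 3
  start at 1(a): 4
sum over floor = 7

7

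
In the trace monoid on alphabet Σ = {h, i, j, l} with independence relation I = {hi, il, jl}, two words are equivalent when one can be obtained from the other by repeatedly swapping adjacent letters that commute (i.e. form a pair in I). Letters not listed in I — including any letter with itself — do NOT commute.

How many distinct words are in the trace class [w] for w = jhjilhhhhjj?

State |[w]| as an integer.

piece 0:j — minimal
piece 1:h rests on {0:j}
piece 2:j rests on {1:h}
piece 3:i rests on {2:j}
piece 4:l rests on {1:h}
piece 5:h rests on {2:j, 4:l}
piece 6:h rests on {5:h}
piece 7:h rests on {6:h}
piece 8:h rests on {7:h}
piece 9:j rests on {3:i, 8:h}
piece 10:j rests on {9:j}
minimal pieces: {0:j}
ways to finish when only these pieces remain (= sum over removing one remaining piece with nothing left below it):
  1 left: {10}→1
  2 left: {9,10}→1
  3 left: {3,9,10}→1  {8,9,10}→1
  4 left: {3,8,9,10}→2  {7,8,9,10}→1
  5 left: {3,7,8,9,10}→3  {6,7,8,9,10}→1
  6 left: {3,6,7,8,9,10}→4  {5,6,7,8,9,10}→1
  7 left: {3,5,6,7,8,9,10}→5  {4,5,6,7,8,9,10}→1
  8 left: {2,3,5,6,7,8,9,10}→5  {3,4,5,6,7,8,9,10}→6
  9 left: {2,3,4,5,6,7,8,9,10}→11
  placing 0:j first → 11 extensions

11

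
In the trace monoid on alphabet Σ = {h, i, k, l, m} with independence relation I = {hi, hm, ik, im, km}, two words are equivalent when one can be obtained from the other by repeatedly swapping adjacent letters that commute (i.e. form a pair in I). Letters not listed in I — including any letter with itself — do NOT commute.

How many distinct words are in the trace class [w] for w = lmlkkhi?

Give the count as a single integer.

#0=l has no predecessor
#1=m depends on [0:l]
#2=l depends on [1:m]
#3=k depends on [2:l]
#4=k depends on [3:k]
#5=h depends on [4:k]
#6=i depends on [2:l]
sources: [0:l]
N(rest) = Σ N(rest − s) over sources s of rest; N(one piece) = 1:
  size 1 → [5]=1  [6]=1
  size 2 → [4,5]=1  [5,6]=2
  size 3 → [3,4,5]=1  [4,5,6]=3
  size 4 → [3,4,5,6]=4
  size 5 → [2,3,4,5,6]=4
  first=0(l) contributes 4

4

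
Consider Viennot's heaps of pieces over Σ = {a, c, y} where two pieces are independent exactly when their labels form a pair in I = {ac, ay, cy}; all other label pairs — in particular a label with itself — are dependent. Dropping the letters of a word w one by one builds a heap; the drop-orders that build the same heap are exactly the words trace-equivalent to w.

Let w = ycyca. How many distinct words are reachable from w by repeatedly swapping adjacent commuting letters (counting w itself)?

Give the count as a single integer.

drop 0:y onto floor
drop 1:c onto floor
drop 2:y onto {0:y}
drop 3:c onto {1:c}
drop 4:a onto floor
ground layer = {0:y, 1:c, 4:a}
drop-orders for the pieces not yet dropped (sum over which currently-grounded one goes next):
  1 to go: {2} 1  {3} 1  {4} 1
  2 to go: {0,2} 1  {1,3} 1  {2,3} 2  {2,4} 2  {3,4} 2
  3 to go: {0,2,3} 3  {0,2,4} 3  {1,2,3} 3  {1,3,4} 3  {2,3,4} 6
  if 0:y drops first: 12 orders
  if 1:c drops first: 12 orders
  if 4:a drops first: 6 orders
heap linearizations: 30

30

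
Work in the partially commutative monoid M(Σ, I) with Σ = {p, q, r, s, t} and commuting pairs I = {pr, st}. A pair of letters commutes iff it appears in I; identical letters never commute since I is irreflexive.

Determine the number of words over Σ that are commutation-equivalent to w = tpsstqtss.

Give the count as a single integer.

0(t) covers ∅
1(p) covers 0:t
2(s) covers 1:p
3(s) covers 2:s
4(t) covers 1:p
5(q) covers 3:s, 4:t
6(t) covers 5:q
7(s) covers 5:q
8(s) covers 7:s
floor of heap: 0:t
completions by unplaced set U, small U first (add the entries for U minus each lowest piece of U):
  |U|=1: {6}:1  {8}:1
  |U|=2: {6,8}:2  {7,8}:1
  |U|=3: {6,7,8}:3
  |U|=4: {5,6,7,8}:3
  |U|=5: {3,5,6,7,8}:3  {4,5,6,7,8}:3
  |U|=6: {2,3,5,6,7,8}:3  {3,4,5,6,7,8}:6
  |U|=7: {2,3,4,5,6,7,8}:9
  start at 0(t): 9

9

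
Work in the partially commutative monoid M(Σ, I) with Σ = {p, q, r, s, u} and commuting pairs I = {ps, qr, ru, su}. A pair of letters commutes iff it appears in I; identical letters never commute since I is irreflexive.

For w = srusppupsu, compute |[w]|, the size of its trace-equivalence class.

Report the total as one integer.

70

0(s) covers ∅
1(r) covers 0:s
2(u) covers ∅
3(s) covers 1:r
4(p) covers 1:r, 2:u
5(p) covers 4:p
6(u) covers 5:p
7(p) covers 6:u
8(s) covers 3:s
9(u) covers 7:p
floor of heap: 0:s, 2:u
completions by unplaced set U, small U first (add the entries for U minus each lowest piece of U):
  |U|=1: {8}:1  {9}:1
  |U|=2: {3,8}:1  {7,9}:1  {8,9}:2
  |U|=3: {3,8,9}:3  {6,7,9}:1  {7,8,9}:3
  |U|=4: {3,7,8,9}:6  {5,6,7,9}:1  {6,7,8,9}:4
  |U|=5: {3,6,7,8,9}:10  {4,5,6,7,9}:1  {5,6,7,8,9}:5
  |U|=6: {2,4,5,6,7,9}:1  {3,5,6,7,8,9}:15  {4,5,6,7,8,9}:6
  |U|=7: {2,4,5,6,7,8,9}:7  {3,4,5,6,7,8,9}:21
  |U|=8: {1,3,4,5,6,7,8,9}:21  {2,3,4,5,6,7,8,9}:28
  start at 0(s): 49
  start at 2(u): 21
sum over floor = 70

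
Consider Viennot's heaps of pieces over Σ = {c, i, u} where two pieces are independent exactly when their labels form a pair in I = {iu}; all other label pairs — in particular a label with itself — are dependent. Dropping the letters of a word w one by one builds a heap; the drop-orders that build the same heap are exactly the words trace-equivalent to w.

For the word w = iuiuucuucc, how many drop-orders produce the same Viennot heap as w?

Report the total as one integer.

10

piece 0:i — minimal
piece 1:u — minimal
piece 2:i rests on {0:i}
piece 3:u rests on {1:u}
piece 4:u rests on {3:u}
piece 5:c rests on {2:i, 4:u}
piece 6:u rests on {5:c}
piece 7:u rests on {6:u}
piece 8:c rests on {7:u}
piece 9:c rests on {8:c}
minimal pieces: {0:i, 1:u}
ways to finish when only these pieces remain (= sum over removing one remaining piece with nothing left below it):
  1 left: {9}→1
  2 left: {8,9}→1
  3 left: {7,8,9}→1
  4 left: {6,7,8,9}→1
  5 left: {5,6,7,8,9}→1
  6 left: {2,5,6,7,8,9}→1  {4,5,6,7,8,9}→1
  7 left: {0,2,5,6,7,8,9}→1  {2,4,5,6,7,8,9}→2  {3,4,5,6,7,8,9}→1
  8 left: {0,2,4,5,6,7,8,9}→3  {1,3,4,5,6,7,8,9}→1  {2,3,4,5,6,7,8,9}→3
  placing 0:i first → 4 extensions
  placing 1:u first → 6 extensions
total linear extensions = 10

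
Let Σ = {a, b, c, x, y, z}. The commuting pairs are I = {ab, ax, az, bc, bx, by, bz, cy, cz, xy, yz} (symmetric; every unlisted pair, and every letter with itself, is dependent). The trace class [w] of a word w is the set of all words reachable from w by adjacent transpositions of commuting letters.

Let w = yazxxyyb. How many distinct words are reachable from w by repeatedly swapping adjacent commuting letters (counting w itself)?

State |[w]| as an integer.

280

piece 0:y — minimal
piece 1:a rests on {0:y}
piece 2:z — minimal
piece 3:x rests on {2:z}
piece 4:x rests on {3:x}
piece 5:y rests on {1:a}
piece 6:y rests on {5:y}
piece 7:b — minimal
minimal pieces: {0:y, 2:z, 7:b}
ways to finish when only these pieces remain (= sum over removing one remaining piece with nothing left below it):
  1 left: {4}→1  {6}→1  {7}→1
  2 left: {3,4}→1  {4,6}→2  {4,7}→2  {5,6}→1  {6,7}→2
  3 left: {1,5,6}→1  {2,3,4}→1  {3,4,6}→3  {3,4,7}→3  {4,5,6}→3  {4,6,7}→6  {5,6,7}→3
  4 left: {0,1,5,6}→1  {1,4,5,6}→4  {1,5,6,7}→4  {2,3,4,6}→4  {2,3,4,7}→4  {3,4,5,6}→6  {3,4,6,7}→12  {4,5,6,7}→12
  5 left: {0,1,4,5,6}→5  {0,1,5,6,7}→5  {1,3,4,5,6}→10  {1,4,5,6,7}→20  {2,3,4,5,6}→10  {2,3,4,6,7}→20  {3,4,5,6,7}→30
  6 left: {0,1,3,4,5,6}→15  {0,1,4,5,6,7}→30  {1,2,3,4,5,6}→20  {1,3,4,5,6,7}→60  {2,3,4,5,6,7}→60
  placing 0:y first → 140 extensions
  placing 2:z first → 105 extensions
  placing 7:b first → 35 extensions
total linear extensions = 280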